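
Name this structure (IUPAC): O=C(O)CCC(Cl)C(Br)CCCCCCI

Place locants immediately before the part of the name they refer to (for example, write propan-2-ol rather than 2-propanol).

Counting along the main chain through the –COOH group gives 11 carbons: the parent is undecane.
The highest-priority functional group is a carboxylic acid (terminal –COOH), so the name ends in -oic acid.
Choose the numbering such that the carboxylic acid carbon is C-1 by definition.
This places a bromo group at C-5; a chloro group at C-4; an iodo group at C-11.
Prefixes are listed alphabetically: bromo, chloro, iodo.
Putting it together: 5-bromo-4-chloro-11-iodoundecanoic acid.

5-bromo-4-chloro-11-iodoundecanoic acid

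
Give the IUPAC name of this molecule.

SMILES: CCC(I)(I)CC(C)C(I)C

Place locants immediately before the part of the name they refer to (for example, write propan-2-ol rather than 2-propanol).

The longest carbon chain is 7 atoms: the parent is heptane.
Number the chain so that the substituent locant set {2,3,5,5} is lower than {3,3,5,6} at the first point of difference.
That gives iodo groups at C-2 and C-5 (×2); a methyl group at C-3.
The substituents are ordered alphabetically, ignoring any di-/tri- multipliers.
Putting it together: 2,5,5-triiodo-3-methylheptane.

2,5,5-triiodo-3-methylheptane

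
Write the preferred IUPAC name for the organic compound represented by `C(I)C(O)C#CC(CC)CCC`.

5-ethyl-1-iodooct-3-yn-2-ol

The longest chain bearing the –OH group and the multiple bond is 8 carbons long (octane).
The highest-priority functional group is an alcohol (–OH), so the name ends in -ol.
The chain contains a C≡C triple bond, so the unsaturation ending is -yne.
Number the chain so that numbering from this end puts the hydroxyl group at C-2 rather than C-7.
This places the hydroxyl at C-2; the triple bond between C-3 and C-4; an ethyl group at C-5; an iodo group at C-1.
The substituents are ordered alphabetically, ignoring any di-/tri- multipliers.
The name is 5-ethyl-1-iodooct-3-yn-2-ol.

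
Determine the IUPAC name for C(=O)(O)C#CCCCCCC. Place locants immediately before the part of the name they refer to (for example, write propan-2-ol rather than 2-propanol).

Counting along the main chain through the –COOH group and the multiple bond gives 9 carbons: the parent is nonane.
The principal characteristic group is a carboxylic acid (terminal –COOH), named with the suffix -oic acid.
There is one C≡C triple bond, indicated by the ending -yne.
Number the chain so that the carboxylic acid carbon is C-1 by definition.
With this numbering: the triple bond between C-2 and C-3.
The name is non-2-ynoic acid.

non-2-ynoic acid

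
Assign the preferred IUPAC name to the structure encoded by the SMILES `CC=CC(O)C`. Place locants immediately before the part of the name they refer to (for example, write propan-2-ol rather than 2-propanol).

The longest chain bearing the –OH group and the multiple bond is 5 carbons long (pentane).
The principal characteristic group is an alcohol (–OH), named with the suffix -ol.
There is one C=C double bond, indicated by the ending -ene.
Choose the numbering such that numbering from this end puts the hydroxyl group at C-2 rather than C-4.
With this numbering: the hydroxyl at C-2; the double bond between C-3 and C-4.
The name is pent-3-en-2-ol.

pent-3-en-2-ol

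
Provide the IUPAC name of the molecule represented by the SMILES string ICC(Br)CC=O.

3-bromo-4-iodobutanal

The longest carbon chain that includes the –CHO group has 4 carbons, so the parent hydride is butane.
An aldehyde (terminal –CHO) is the principal characteristic group, giving the suffix -al.
The numbering direction is chosen so that the aldehyde carbon is C-1 by definition.
With this numbering: a bromo group at C-3; an iodo group at C-4.
The substituents are ordered alphabetically, ignoring any di-/tri- multipliers.
The name is 3-bromo-4-iodobutanal.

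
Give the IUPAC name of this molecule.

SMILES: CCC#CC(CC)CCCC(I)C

The longest carbon chain that includes the multiple bond has 10 carbons, so the parent hydride is decane.
A C≡C triple bond in the chain gives the infix -yne-.
Number the chain so that numbering from this end puts the triple bond at C-3 rather than C-7.
That gives the triple bond between C-3 and C-4; an ethyl group at C-5; an iodo group at C-9.
The substituents are ordered alphabetically, ignoring any di-/tri- multipliers.
Assembling the pieces gives 5-ethyl-9-iododec-3-yne.

5-ethyl-9-iododec-3-yne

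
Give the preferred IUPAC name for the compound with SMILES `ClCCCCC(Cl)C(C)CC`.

The longest carbon chain is 8 atoms: the parent is octane.
Number the chain so that the substituent locant set {1,5,6} is lower than {3,4,8} at the first point of difference.
That gives chloro groups at C-1 and C-5; a methyl group at C-6.
Substituent prefixes are cited in alphabetical order (multiplying prefixes like di-/tri- are ignored for ordering).
The name is 1,5-dichloro-6-methyloctane.

1,5-dichloro-6-methyloctane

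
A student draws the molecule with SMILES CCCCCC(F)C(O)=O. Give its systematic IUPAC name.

The longest chain bearing the –COOH group is 7 carbons long (heptane).
The principal characteristic group is a carboxylic acid (terminal –COOH), named with the suffix -oic acid.
Choose the numbering such that the carboxylic acid carbon is C-1 by definition.
That gives a fluoro group at C-2.
The name is 2-fluoroheptanoic acid.

2-fluoroheptanoic acid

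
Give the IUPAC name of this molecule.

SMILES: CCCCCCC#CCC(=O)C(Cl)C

2-chlorododec-5-yn-3-one

The longest chain bearing the carbonyl and the multiple bond is 12 carbons long (dodecane).
A ketone (C=O on an internal carbon) is the principal characteristic group, giving the suffix -one.
The chain contains a C≡C triple bond, so the unsaturation ending is -yne.
The numbering direction is chosen so that numbering from this end puts the carbonyl group at C-3 rather than C-10.
This places the carbonyl at C-3; the triple bond between C-5 and C-6; a chloro group at C-2.
The name is 2-chlorododec-5-yn-3-one.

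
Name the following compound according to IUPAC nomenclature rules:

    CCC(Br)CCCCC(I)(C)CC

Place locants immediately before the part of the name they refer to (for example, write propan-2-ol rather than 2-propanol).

The parent chain contains 10 carbons (decane).
Choose the numbering such that the substituent locant set {3,3,8} is lower than {3,8,8} at the first point of difference.
That gives a bromo group at C-8; an iodo group at C-3; a methyl group at C-3.
Substituent prefixes are cited in alphabetical order (multiplying prefixes like di-/tri- are ignored for ordering).
Putting it together: 8-bromo-3-iodo-3-methyldecane.

8-bromo-3-iodo-3-methyldecane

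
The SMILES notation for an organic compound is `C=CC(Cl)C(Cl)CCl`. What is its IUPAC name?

3,4,5-trichloropent-1-ene

The longest carbon chain that includes the multiple bond has 5 carbons, so the parent hydride is pentane.
A C=C double bond in the chain gives the infix -ene-.
Number the chain so that numbering from this end puts the double bond at C-1 rather than C-4.
With this numbering: the double bond between C-1 and C-2; chloro groups at C-3 and C-4 and C-5.
Assembling the pieces gives 3,4,5-trichloropent-1-ene.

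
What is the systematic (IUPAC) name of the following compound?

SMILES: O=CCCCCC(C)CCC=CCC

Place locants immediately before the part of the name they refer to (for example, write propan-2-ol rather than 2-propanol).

6-methyldodec-9-enal

Counting along the main chain through the –CHO group and the multiple bond gives 12 carbons: the parent is dodecane.
An aldehyde (terminal –CHO) is the principal characteristic group, giving the suffix -al.
A C=C double bond in the chain gives the infix -ene-.
Number the chain so that the aldehyde carbon is C-1 by definition.
With this numbering: the double bond between C-9 and C-10; a methyl group at C-6.
Assembling the pieces gives 6-methyldodec-9-enal.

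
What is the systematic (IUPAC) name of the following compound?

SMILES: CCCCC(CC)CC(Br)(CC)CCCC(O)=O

The longest carbon chain that includes the –COOH group has 11 carbons, so the parent hydride is undecane.
A carboxylic acid (terminal –COOH) is the principal characteristic group, giving the suffix -oic acid.
Number the chain so that the carboxylic acid carbon is C-1 by definition.
With this numbering: a bromo group at C-5; ethyl groups at C-5 and C-7.
The substituents are ordered alphabetically, ignoring any di-/tri- multipliers.
Assembling the pieces gives 5-bromo-5,7-diethylundecanoic acid.

5-bromo-5,7-diethylundecanoic acid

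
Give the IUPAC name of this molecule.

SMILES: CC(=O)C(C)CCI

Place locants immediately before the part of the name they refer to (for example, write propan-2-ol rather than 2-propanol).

The longest chain bearing the carbonyl is 5 carbons long (pentane).
The principal characteristic group is a ketone (C=O on an internal carbon), named with the suffix -one.
Number the chain so that numbering from this end puts the carbonyl group at C-2 rather than C-4.
With this numbering: the carbonyl at C-2; an iodo group at C-5; a methyl group at C-3.
Prefixes are listed alphabetically: iodo, methyl.
Putting it together: 5-iodo-3-methylpentan-2-one.

5-iodo-3-methylpentan-2-one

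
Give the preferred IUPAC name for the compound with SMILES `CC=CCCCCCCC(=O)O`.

The longest chain bearing the –COOH group and the multiple bond is 10 carbons long (decane).
The highest-priority functional group is a carboxylic acid (terminal –COOH), so the name ends in -oic acid.
The chain contains a C=C double bond, so the unsaturation ending is -ene.
The numbering direction is chosen so that the carboxylic acid carbon is C-1 by definition.
That gives the double bond between C-8 and C-9.
The name is dec-8-enoic acid.

dec-8-enoic acid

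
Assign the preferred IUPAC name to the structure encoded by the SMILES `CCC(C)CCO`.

3-methylpentan-1-ol

Counting along the main chain through the –OH group gives 5 carbons: the parent is pentane.
The highest-priority functional group is an alcohol (–OH), so the name ends in -ol.
Number the chain so that numbering from this end puts the hydroxyl group at C-1 rather than C-5.
That gives the hydroxyl at C-1; a methyl group at C-3.
Assembling the pieces gives 3-methylpentan-1-ol.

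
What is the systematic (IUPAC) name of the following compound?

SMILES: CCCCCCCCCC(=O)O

Counting along the main chain through the –COOH group gives 10 carbons: the parent is decane.
A carboxylic acid (terminal –COOH) is the principal characteristic group, giving the suffix -oic acid.
The numbering direction is chosen so that the carboxylic acid carbon is C-1 by definition.
Assembling the pieces gives decanoic acid.

decanoic acid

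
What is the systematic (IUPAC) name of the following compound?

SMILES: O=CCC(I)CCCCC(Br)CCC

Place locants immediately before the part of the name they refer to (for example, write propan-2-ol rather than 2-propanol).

The longest chain bearing the –CHO group is 11 carbons long (undecane).
The principal characteristic group is an aldehyde (terminal –CHO), named with the suffix -al.
Choose the numbering such that the aldehyde carbon is C-1 by definition.
That gives a bromo group at C-8; an iodo group at C-3.
Substituent prefixes are cited in alphabetical order (multiplying prefixes like di-/tri- are ignored for ordering).
The name is 8-bromo-3-iodoundecanal.

8-bromo-3-iodoundecanal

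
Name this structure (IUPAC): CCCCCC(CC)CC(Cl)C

The longest carbon chain is 9 atoms: the parent is nonane.
The numbering direction is chosen so that the substituent locant set {2,4} is lower than {6,8} at the first point of difference.
With this numbering: a chloro group at C-2; an ethyl group at C-4.
Prefixes are listed alphabetically: chloro, ethyl.
Putting it together: 2-chloro-4-ethylnonane.

2-chloro-4-ethylnonane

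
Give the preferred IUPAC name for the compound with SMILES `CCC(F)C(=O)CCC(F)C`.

3,7-difluorooctan-4-one

The longest chain bearing the carbonyl is 8 carbons long (octane).
The principal characteristic group is a ketone (C=O on an internal carbon), named with the suffix -one.
The numbering direction is chosen so that numbering from this end puts the carbonyl group at C-4 rather than C-5.
With this numbering: the carbonyl at C-4; fluoro groups at C-3 and C-7.
The name is 3,7-difluorooctan-4-one.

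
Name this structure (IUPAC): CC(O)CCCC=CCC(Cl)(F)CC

The longest chain bearing the –OH group and the multiple bond is 11 carbons long (undecane).
An alcohol (–OH) is the principal characteristic group, giving the suffix -ol.
A C=C double bond in the chain gives the infix -ene-.
The numbering direction is chosen so that numbering from this end puts the hydroxyl group at C-2 rather than C-10.
That gives the hydroxyl at C-2; the double bond between C-6 and C-7; a chloro group at C-9; a fluoro group at C-9.
Prefixes are listed alphabetically: chloro, fluoro.
Assembling the pieces gives 9-chloro-9-fluoroundec-6-en-2-ol.

9-chloro-9-fluoroundec-6-en-2-ol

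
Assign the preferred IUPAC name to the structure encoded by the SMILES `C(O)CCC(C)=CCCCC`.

The longest carbon chain that includes the –OH group and the multiple bond has 9 carbons, so the parent hydride is nonane.
The highest-priority functional group is an alcohol (–OH), so the name ends in -ol.
There is one C=C double bond, indicated by the ending -ene.
The numbering direction is chosen so that numbering from this end puts the hydroxyl group at C-1 rather than C-9.
That gives the hydroxyl at C-1; the double bond between C-4 and C-5; a methyl group at C-4.
The name is 4-methylnon-4-en-1-ol.

4-methylnon-4-en-1-ol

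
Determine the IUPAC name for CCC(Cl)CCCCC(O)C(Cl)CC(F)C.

4,10-dichloro-2-fluorododecan-5-ol

The longest chain bearing the –OH group is 12 carbons long (dodecane).
The highest-priority functional group is an alcohol (–OH), so the name ends in -ol.
Choose the numbering such that numbering from this end puts the hydroxyl group at C-5 rather than C-8.
With this numbering: the hydroxyl at C-5; chloro groups at C-4 and C-10; a fluoro group at C-2.
Prefixes are listed alphabetically: chloro, fluoro.
The name is 4,10-dichloro-2-fluorododecan-5-ol.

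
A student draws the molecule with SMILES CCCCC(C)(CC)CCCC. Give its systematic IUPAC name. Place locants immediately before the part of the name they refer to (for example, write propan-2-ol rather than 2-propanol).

5-ethyl-5-methylnonane

The longest carbon chain is 9 atoms: the parent is nonane.
Both numbering directions give the same locant set; either may be used.
With this numbering: an ethyl group at C-5; a methyl group at C-5.
The substituents are ordered alphabetically, ignoring any di-/tri- multipliers.
The name is 5-ethyl-5-methylnonane.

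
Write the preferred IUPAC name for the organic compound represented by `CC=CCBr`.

The longest carbon chain that includes the multiple bond has 4 carbons, so the parent hydride is butane.
There is one C=C double bond, indicated by the ending -ene.
Number the chain so that the substituent locant set {1} is lower than {4} at the first point of difference.
With this numbering: the double bond between C-2 and C-3; a bromo group at C-1.
Assembling the pieces gives 1-bromobut-2-ene.

1-bromobut-2-ene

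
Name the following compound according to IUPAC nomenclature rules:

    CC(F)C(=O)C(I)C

The longest chain bearing the carbonyl is 5 carbons long (pentane).
A ketone (C=O on an internal carbon) is the principal characteristic group, giving the suffix -one.
The numbering direction is chosen so that the locant sets are identical either way, so the alphabetically earlier fluoro substituent takes the lower locant (2 rather than 4).
This places the carbonyl at C-3; a fluoro group at C-2; an iodo group at C-4.
The substituents are ordered alphabetically, ignoring any di-/tri- multipliers.
The name is 2-fluoro-4-iodopentan-3-one.

2-fluoro-4-iodopentan-3-one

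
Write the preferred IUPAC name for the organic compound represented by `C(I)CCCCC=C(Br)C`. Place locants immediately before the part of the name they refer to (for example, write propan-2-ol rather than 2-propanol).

The longest carbon chain that includes the multiple bond has 8 carbons, so the parent hydride is octane.
The chain contains a C=C double bond, so the unsaturation ending is -ene.
Number the chain so that numbering from this end puts the double bond at C-2 rather than C-6.
With this numbering: the double bond between C-2 and C-3; a bromo group at C-2; an iodo group at C-8.
The substituents are ordered alphabetically, ignoring any di-/tri- multipliers.
Assembling the pieces gives 2-bromo-8-iodooct-2-ene.

2-bromo-8-iodooct-2-ene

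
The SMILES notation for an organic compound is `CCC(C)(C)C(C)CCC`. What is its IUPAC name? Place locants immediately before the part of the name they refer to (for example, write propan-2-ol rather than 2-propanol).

The parent chain contains 7 carbons (heptane).
The numbering direction is chosen so that the substituent locant set {3,3,4} is lower than {4,5,5} at the first point of difference.
This places methyl groups at C-3 (×2) and C-4.
Assembling the pieces gives 3,3,4-trimethylheptane.

3,3,4-trimethylheptane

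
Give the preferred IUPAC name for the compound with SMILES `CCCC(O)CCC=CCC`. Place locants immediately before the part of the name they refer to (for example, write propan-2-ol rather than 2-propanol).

The longest chain bearing the –OH group and the multiple bond is 10 carbons long (decane).
The principal characteristic group is an alcohol (–OH), named with the suffix -ol.
A C=C double bond in the chain gives the infix -ene-.
The numbering direction is chosen so that numbering from this end puts the hydroxyl group at C-4 rather than C-7.
This places the hydroxyl at C-4; the double bond between C-7 and C-8.
Putting it together: dec-7-en-4-ol.

dec-7-en-4-ol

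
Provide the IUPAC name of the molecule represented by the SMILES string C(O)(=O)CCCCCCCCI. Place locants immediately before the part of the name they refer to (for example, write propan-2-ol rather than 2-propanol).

The longest chain bearing the –COOH group is 9 carbons long (nonane).
The principal characteristic group is a carboxylic acid (terminal –COOH), named with the suffix -oic acid.
Choose the numbering such that the carboxylic acid carbon is C-1 by definition.
That gives an iodo group at C-9.
The name is 9-iodononanoic acid.

9-iodononanoic acid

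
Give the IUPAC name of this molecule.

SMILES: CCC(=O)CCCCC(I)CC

8-iododecan-3-one

The longest carbon chain that includes the carbonyl has 10 carbons, so the parent hydride is decane.
A ketone (C=O on an internal carbon) is the principal characteristic group, giving the suffix -one.
The numbering direction is chosen so that numbering from this end puts the carbonyl group at C-3 rather than C-8.
This places the carbonyl at C-3; an iodo group at C-8.
Assembling the pieces gives 8-iododecan-3-one.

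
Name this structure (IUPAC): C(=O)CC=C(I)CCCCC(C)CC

4-iodo-9-methylundec-3-enal

Counting along the main chain through the –CHO group and the multiple bond gives 11 carbons: the parent is undecane.
The principal characteristic group is an aldehyde (terminal –CHO), named with the suffix -al.
There is one C=C double bond, indicated by the ending -ene.
Number the chain so that the aldehyde carbon is C-1 by definition.
With this numbering: the double bond between C-3 and C-4; an iodo group at C-4; a methyl group at C-9.
Prefixes are listed alphabetically: iodo, methyl.
Putting it together: 4-iodo-9-methylundec-3-enal.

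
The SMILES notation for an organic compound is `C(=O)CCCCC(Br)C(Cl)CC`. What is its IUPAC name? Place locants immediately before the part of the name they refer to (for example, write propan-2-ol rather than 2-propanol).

6-bromo-7-chlorononanal

The longest carbon chain that includes the –CHO group has 9 carbons, so the parent hydride is nonane.
An aldehyde (terminal –CHO) is the principal characteristic group, giving the suffix -al.
Number the chain so that the aldehyde carbon is C-1 by definition.
With this numbering: a bromo group at C-6; a chloro group at C-7.
Substituent prefixes are cited in alphabetical order (multiplying prefixes like di-/tri- are ignored for ordering).
Putting it together: 6-bromo-7-chlorononanal.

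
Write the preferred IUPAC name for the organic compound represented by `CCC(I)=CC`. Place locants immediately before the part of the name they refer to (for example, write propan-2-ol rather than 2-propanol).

3-iodopent-2-ene

The longest carbon chain that includes the multiple bond has 5 carbons, so the parent hydride is pentane.
A C=C double bond in the chain gives the infix -ene-.
Number the chain so that numbering from this end puts the double bond at C-2 rather than C-3.
That gives the double bond between C-2 and C-3; an iodo group at C-3.
Putting it together: 3-iodopent-2-ene.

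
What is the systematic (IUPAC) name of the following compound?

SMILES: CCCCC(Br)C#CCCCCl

6-bromo-1-chlorodec-4-yne

The longest chain bearing the multiple bond is 10 carbons long (decane).
There is one C≡C triple bond, indicated by the ending -yne.
The numbering direction is chosen so that numbering from this end puts the triple bond at C-4 rather than C-6.
That gives the triple bond between C-4 and C-5; a bromo group at C-6; a chloro group at C-1.
The substituents are ordered alphabetically, ignoring any di-/tri- multipliers.
Assembling the pieces gives 6-bromo-1-chlorodec-4-yne.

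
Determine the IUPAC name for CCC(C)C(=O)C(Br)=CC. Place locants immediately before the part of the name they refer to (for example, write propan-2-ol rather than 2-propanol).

3-bromo-5-methylhept-2-en-4-one

Counting along the main chain through the carbonyl and the multiple bond gives 7 carbons: the parent is heptane.
A ketone (C=O on an internal carbon) is the principal characteristic group, giving the suffix -one.
The chain contains a C=C double bond, so the unsaturation ending is -ene.
The numbering direction is chosen so that numbering from this end puts the double bond at C-2 rather than C-5.
With this numbering: the carbonyl at C-4; the double bond between C-2 and C-3; a bromo group at C-3; a methyl group at C-5.
Substituent prefixes are cited in alphabetical order (multiplying prefixes like di-/tri- are ignored for ordering).
Putting it together: 3-bromo-5-methylhept-2-en-4-one.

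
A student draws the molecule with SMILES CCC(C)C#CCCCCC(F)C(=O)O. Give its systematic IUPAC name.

The longest carbon chain that includes the –COOH group and the multiple bond has 11 carbons, so the parent hydride is undecane.
A carboxylic acid (terminal –COOH) is the principal characteristic group, giving the suffix -oic acid.
A C≡C triple bond in the chain gives the infix -yne-.
Number the chain so that the carboxylic acid carbon is C-1 by definition.
With this numbering: the triple bond between C-7 and C-8; a fluoro group at C-2; a methyl group at C-9.
Prefixes are listed alphabetically: fluoro, methyl.
The name is 2-fluoro-9-methylundec-7-ynoic acid.

2-fluoro-9-methylundec-7-ynoic acid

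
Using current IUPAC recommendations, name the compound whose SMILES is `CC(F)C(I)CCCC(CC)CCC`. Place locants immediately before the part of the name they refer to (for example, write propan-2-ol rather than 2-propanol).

The longest continuous carbon chain has 10 atoms, so the parent hydride is decane.
Choose the numbering such that the substituent locant set {2,3,7} is lower than {4,8,9} at the first point of difference.
With this numbering: an ethyl group at C-7; a fluoro group at C-2; an iodo group at C-3.
Prefixes are listed alphabetically: ethyl, fluoro, iodo.
The name is 7-ethyl-2-fluoro-3-iododecane.

7-ethyl-2-fluoro-3-iododecane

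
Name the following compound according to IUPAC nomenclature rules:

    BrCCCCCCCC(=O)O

The longest chain bearing the –COOH group is 8 carbons long (octane).
The highest-priority functional group is a carboxylic acid (terminal –COOH), so the name ends in -oic acid.
Number the chain so that the carboxylic acid carbon is C-1 by definition.
That gives a bromo group at C-8.
Assembling the pieces gives 8-bromooctanoic acid.

8-bromooctanoic acid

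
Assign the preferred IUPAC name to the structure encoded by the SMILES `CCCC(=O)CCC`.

Counting along the main chain through the carbonyl gives 7 carbons: the parent is heptane.
The highest-priority functional group is a ketone (C=O on an internal carbon), so the name ends in -one.
Both numbering directions give the same locant set; either may be used.
With this numbering: the carbonyl at C-4.
Assembling the pieces gives heptan-4-one.

heptan-4-one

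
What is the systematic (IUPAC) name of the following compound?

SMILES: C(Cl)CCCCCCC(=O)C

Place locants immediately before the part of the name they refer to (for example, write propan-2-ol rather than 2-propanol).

9-chlorononan-2-one

The longest chain bearing the carbonyl is 9 carbons long (nonane).
The highest-priority functional group is a ketone (C=O on an internal carbon), so the name ends in -one.
Number the chain so that numbering from this end puts the carbonyl group at C-2 rather than C-8.
With this numbering: the carbonyl at C-2; a chloro group at C-9.
Putting it together: 9-chlorononan-2-one.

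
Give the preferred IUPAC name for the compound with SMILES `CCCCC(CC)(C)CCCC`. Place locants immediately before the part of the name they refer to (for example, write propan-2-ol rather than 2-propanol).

5-ethyl-5-methylnonane

The longest carbon chain is 9 atoms: the parent is nonane.
Both numbering directions give the same locant set; either may be used.
With this numbering: an ethyl group at C-5; a methyl group at C-5.
Prefixes are listed alphabetically: ethyl, methyl.
Putting it together: 5-ethyl-5-methylnonane.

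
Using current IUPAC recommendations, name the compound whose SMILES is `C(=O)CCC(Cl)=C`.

The longest chain bearing the –CHO group and the multiple bond is 5 carbons long (pentane).
An aldehyde (terminal –CHO) is the principal characteristic group, giving the suffix -al.
There is one C=C double bond, indicated by the ending -ene.
Number the chain so that the aldehyde carbon is C-1 by definition.
This places the double bond between C-4 and C-5; a chloro group at C-4.
The name is 4-chloropent-4-enal.

4-chloropent-4-enal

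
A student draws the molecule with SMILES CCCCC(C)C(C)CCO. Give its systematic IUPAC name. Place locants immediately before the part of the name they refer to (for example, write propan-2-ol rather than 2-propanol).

The longest carbon chain that includes the –OH group has 8 carbons, so the parent hydride is octane.
The principal characteristic group is an alcohol (–OH), named with the suffix -ol.
Number the chain so that numbering from this end puts the hydroxyl group at C-1 rather than C-8.
With this numbering: the hydroxyl at C-1; methyl groups at C-3 and C-4.
Assembling the pieces gives 3,4-dimethyloctan-1-ol.

3,4-dimethyloctan-1-ol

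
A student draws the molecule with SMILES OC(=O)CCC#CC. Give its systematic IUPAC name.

The longest carbon chain that includes the –COOH group and the multiple bond has 6 carbons, so the parent hydride is hexane.
The highest-priority functional group is a carboxylic acid (terminal –COOH), so the name ends in -oic acid.
There is one C≡C triple bond, indicated by the ending -yne.
The numbering direction is chosen so that the carboxylic acid carbon is C-1 by definition.
With this numbering: the triple bond between C-4 and C-5.
Assembling the pieces gives hex-4-ynoic acid.

hex-4-ynoic acid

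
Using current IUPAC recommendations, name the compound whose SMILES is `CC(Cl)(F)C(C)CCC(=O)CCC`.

The longest chain bearing the carbonyl is 9 carbons long (nonane).
The highest-priority functional group is a ketone (C=O on an internal carbon), so the name ends in -one.
Choose the numbering such that numbering from this end puts the carbonyl group at C-4 rather than C-6.
That gives the carbonyl at C-4; a chloro group at C-8; a fluoro group at C-8; a methyl group at C-7.
Substituent prefixes are cited in alphabetical order (multiplying prefixes like di-/tri- are ignored for ordering).
Putting it together: 8-chloro-8-fluoro-7-methylnonan-4-one.

8-chloro-8-fluoro-7-methylnonan-4-one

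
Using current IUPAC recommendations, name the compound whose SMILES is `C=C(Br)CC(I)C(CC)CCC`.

2-bromo-5-ethyl-4-iodooct-1-ene

The longest chain bearing the multiple bond is 8 carbons long (octane).
A C=C double bond in the chain gives the infix -ene-.
Choose the numbering such that numbering from this end puts the double bond at C-1 rather than C-7.
With this numbering: the double bond between C-1 and C-2; a bromo group at C-2; an ethyl group at C-5; an iodo group at C-4.
The substituents are ordered alphabetically, ignoring any di-/tri- multipliers.
Assembling the pieces gives 2-bromo-5-ethyl-4-iodooct-1-ene.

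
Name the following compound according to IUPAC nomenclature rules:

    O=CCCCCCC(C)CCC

The longest chain bearing the –CHO group is 10 carbons long (decane).
An aldehyde (terminal –CHO) is the principal characteristic group, giving the suffix -al.
Number the chain so that the aldehyde carbon is C-1 by definition.
With this numbering: a methyl group at C-7.
The name is 7-methyldecanal.

7-methyldecanal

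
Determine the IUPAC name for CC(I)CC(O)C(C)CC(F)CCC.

7-fluoro-2-iodo-5-methyldecan-4-ol

Counting along the main chain through the –OH group gives 10 carbons: the parent is decane.
The principal characteristic group is an alcohol (–OH), named with the suffix -ol.
Number the chain so that numbering from this end puts the hydroxyl group at C-4 rather than C-7.
That gives the hydroxyl at C-4; a fluoro group at C-7; an iodo group at C-2; a methyl group at C-5.
The substituents are ordered alphabetically, ignoring any di-/tri- multipliers.
Putting it together: 7-fluoro-2-iodo-5-methyldecan-4-ol.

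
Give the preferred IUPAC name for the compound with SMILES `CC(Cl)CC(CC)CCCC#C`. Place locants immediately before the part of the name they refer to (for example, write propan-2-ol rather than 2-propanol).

The longest carbon chain that includes the multiple bond has 9 carbons, so the parent hydride is nonane.
A C≡C triple bond in the chain gives the infix -yne-.
Choose the numbering such that numbering from this end puts the triple bond at C-1 rather than C-8.
This places the triple bond between C-1 and C-2; a chloro group at C-8; an ethyl group at C-6.
Substituent prefixes are cited in alphabetical order (multiplying prefixes like di-/tri- are ignored for ordering).
Assembling the pieces gives 8-chloro-6-ethylnon-1-yne.

8-chloro-6-ethylnon-1-yne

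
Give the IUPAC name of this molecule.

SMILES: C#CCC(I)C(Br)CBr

Counting along the main chain through the multiple bond gives 6 carbons: the parent is hexane.
A C≡C triple bond in the chain gives the infix -yne-.
Choose the numbering such that numbering from this end puts the triple bond at C-1 rather than C-5.
With this numbering: the triple bond between C-1 and C-2; bromo groups at C-5 and C-6; an iodo group at C-4.
Prefixes are listed alphabetically: bromo, iodo.
Assembling the pieces gives 5,6-dibromo-4-iodohex-1-yne.

5,6-dibromo-4-iodohex-1-yne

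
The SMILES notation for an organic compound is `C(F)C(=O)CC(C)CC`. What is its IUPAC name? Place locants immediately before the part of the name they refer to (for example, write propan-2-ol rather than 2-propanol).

The longest chain bearing the carbonyl is 6 carbons long (hexane).
The principal characteristic group is a ketone (C=O on an internal carbon), named with the suffix -one.
Choose the numbering such that numbering from this end puts the carbonyl group at C-2 rather than C-5.
With this numbering: the carbonyl at C-2; a fluoro group at C-1; a methyl group at C-4.
Prefixes are listed alphabetically: fluoro, methyl.
Putting it together: 1-fluoro-4-methylhexan-2-one.

1-fluoro-4-methylhexan-2-one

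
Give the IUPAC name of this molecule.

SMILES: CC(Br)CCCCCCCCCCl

10-bromo-1-chloroundecane

The longest carbon chain is 11 atoms: the parent is undecane.
Choose the numbering such that the substituent locant set {1,10} is lower than {2,11} at the first point of difference.
With this numbering: a bromo group at C-10; a chloro group at C-1.
Substituent prefixes are cited in alphabetical order (multiplying prefixes like di-/tri- are ignored for ordering).
The name is 10-bromo-1-chloroundecane.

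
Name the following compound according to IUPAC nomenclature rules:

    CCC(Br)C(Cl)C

3-bromo-2-chloropentane

The parent chain contains 5 carbons (pentane).
The numbering direction is chosen so that the substituent locant set {2,3} is lower than {3,4} at the first point of difference.
This places a bromo group at C-3; a chloro group at C-2.
The substituents are ordered alphabetically, ignoring any di-/tri- multipliers.
The name is 3-bromo-2-chloropentane.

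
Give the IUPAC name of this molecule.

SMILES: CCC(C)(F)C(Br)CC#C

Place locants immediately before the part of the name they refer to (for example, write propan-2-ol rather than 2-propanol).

The longest chain bearing the multiple bond is 7 carbons long (heptane).
There is one C≡C triple bond, indicated by the ending -yne.
Number the chain so that numbering from this end puts the triple bond at C-1 rather than C-6.
With this numbering: the triple bond between C-1 and C-2; a bromo group at C-4; a fluoro group at C-5; a methyl group at C-5.
The substituents are ordered alphabetically, ignoring any di-/tri- multipliers.
The name is 4-bromo-5-fluoro-5-methylhept-1-yne.

4-bromo-5-fluoro-5-methylhept-1-yne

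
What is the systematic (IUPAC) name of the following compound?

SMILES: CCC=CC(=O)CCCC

non-3-en-5-one

The longest chain bearing the carbonyl and the multiple bond is 9 carbons long (nonane).
The highest-priority functional group is a ketone (C=O on an internal carbon), so the name ends in -one.
There is one C=C double bond, indicated by the ending -ene.
The numbering direction is chosen so that numbering from this end puts the double bond at C-3 rather than C-6.
That gives the carbonyl at C-5; the double bond between C-3 and C-4.
Assembling the pieces gives non-3-en-5-one.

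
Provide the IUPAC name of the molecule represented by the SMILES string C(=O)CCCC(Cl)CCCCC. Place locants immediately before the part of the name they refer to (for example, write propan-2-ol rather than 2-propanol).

5-chlorodecanal

The longest chain bearing the –CHO group is 10 carbons long (decane).
The highest-priority functional group is an aldehyde (terminal –CHO), so the name ends in -al.
Number the chain so that the aldehyde carbon is C-1 by definition.
That gives a chloro group at C-5.
Assembling the pieces gives 5-chlorodecanal.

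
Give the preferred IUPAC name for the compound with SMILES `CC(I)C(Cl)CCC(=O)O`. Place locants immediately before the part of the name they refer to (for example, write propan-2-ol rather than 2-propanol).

4-chloro-5-iodohexanoic acid

Counting along the main chain through the –COOH group gives 6 carbons: the parent is hexane.
A carboxylic acid (terminal –COOH) is the principal characteristic group, giving the suffix -oic acid.
The numbering direction is chosen so that the carboxylic acid carbon is C-1 by definition.
This places a chloro group at C-4; an iodo group at C-5.
Substituent prefixes are cited in alphabetical order (multiplying prefixes like di-/tri- are ignored for ordering).
Assembling the pieces gives 4-chloro-5-iodohexanoic acid.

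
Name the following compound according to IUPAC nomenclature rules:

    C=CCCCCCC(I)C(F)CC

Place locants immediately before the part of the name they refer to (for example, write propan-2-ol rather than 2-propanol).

9-fluoro-8-iodoundec-1-ene

The longest carbon chain that includes the multiple bond has 11 carbons, so the parent hydride is undecane.
The chain contains a C=C double bond, so the unsaturation ending is -ene.
Choose the numbering such that numbering from this end puts the double bond at C-1 rather than C-10.
That gives the double bond between C-1 and C-2; a fluoro group at C-9; an iodo group at C-8.
Substituent prefixes are cited in alphabetical order (multiplying prefixes like di-/tri- are ignored for ordering).
Putting it together: 9-fluoro-8-iodoundec-1-ene.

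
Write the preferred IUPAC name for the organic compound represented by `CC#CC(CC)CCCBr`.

Counting along the main chain through the multiple bond gives 7 carbons: the parent is heptane.
There is one C≡C triple bond, indicated by the ending -yne.
Number the chain so that numbering from this end puts the triple bond at C-2 rather than C-5.
With this numbering: the triple bond between C-2 and C-3; a bromo group at C-7; an ethyl group at C-4.
The substituents are ordered alphabetically, ignoring any di-/tri- multipliers.
The name is 7-bromo-4-ethylhept-2-yne.

7-bromo-4-ethylhept-2-yne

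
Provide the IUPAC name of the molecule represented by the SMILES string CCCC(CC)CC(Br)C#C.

3-bromo-5-ethyloct-1-yne

The longest chain bearing the multiple bond is 8 carbons long (octane).
The chain contains a C≡C triple bond, so the unsaturation ending is -yne.
Number the chain so that numbering from this end puts the triple bond at C-1 rather than C-7.
That gives the triple bond between C-1 and C-2; a bromo group at C-3; an ethyl group at C-5.
Prefixes are listed alphabetically: bromo, ethyl.
Assembling the pieces gives 3-bromo-5-ethyloct-1-yne.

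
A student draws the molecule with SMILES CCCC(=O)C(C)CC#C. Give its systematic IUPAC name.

The longest carbon chain that includes the carbonyl and the multiple bond has 8 carbons, so the parent hydride is octane.
The principal characteristic group is a ketone (C=O on an internal carbon), named with the suffix -one.
There is one C≡C triple bond, indicated by the ending -yne.
Choose the numbering such that numbering from this end puts the carbonyl group at C-4 rather than C-5.
That gives the carbonyl at C-4; the triple bond between C-7 and C-8; a methyl group at C-5.
Putting it together: 5-methyloct-7-yn-4-one.

5-methyloct-7-yn-4-one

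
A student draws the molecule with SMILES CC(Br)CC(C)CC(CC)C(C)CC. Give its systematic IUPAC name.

The longest carbon chain is 9 atoms: the parent is nonane.
Number the chain so that the substituent locant set {2,4,6,7} is lower than {3,4,6,8} at the first point of difference.
This places a bromo group at C-2; an ethyl group at C-6; methyl groups at C-4 and C-7.
Prefixes are listed alphabetically: bromo, ethyl, methyl.
Assembling the pieces gives 2-bromo-6-ethyl-4,7-dimethylnonane.

2-bromo-6-ethyl-4,7-dimethylnonane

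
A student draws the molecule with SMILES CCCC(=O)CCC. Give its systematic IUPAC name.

Counting along the main chain through the carbonyl gives 7 carbons: the parent is heptane.
The highest-priority functional group is a ketone (C=O on an internal carbon), so the name ends in -one.
Numbering from either end gives identical locants here.
With this numbering: the carbonyl at C-4.
Assembling the pieces gives heptan-4-one.

heptan-4-one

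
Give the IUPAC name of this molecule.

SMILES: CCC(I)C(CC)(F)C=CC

The longest chain bearing the multiple bond is 7 carbons long (heptane).
There is one C=C double bond, indicated by the ending -ene.
The numbering direction is chosen so that numbering from this end puts the double bond at C-2 rather than C-5.
That gives the double bond between C-2 and C-3; an ethyl group at C-4; a fluoro group at C-4; an iodo group at C-5.
The substituents are ordered alphabetically, ignoring any di-/tri- multipliers.
The name is 4-ethyl-4-fluoro-5-iodohept-2-ene.

4-ethyl-4-fluoro-5-iodohept-2-ene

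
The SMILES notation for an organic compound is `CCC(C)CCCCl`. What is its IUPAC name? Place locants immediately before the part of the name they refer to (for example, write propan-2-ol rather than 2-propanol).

The longest carbon chain is 6 atoms: the parent is hexane.
Choose the numbering such that the substituent locant set {1,4} is lower than {3,6} at the first point of difference.
That gives a chloro group at C-1; a methyl group at C-4.
Prefixes are listed alphabetically: chloro, methyl.
Putting it together: 1-chloro-4-methylhexane.

1-chloro-4-methylhexane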